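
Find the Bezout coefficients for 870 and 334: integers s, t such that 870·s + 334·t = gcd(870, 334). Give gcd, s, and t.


Euclidean algorithm on (870, 334) — divide until remainder is 0:
  870 = 2 · 334 + 202
  334 = 1 · 202 + 132
  202 = 1 · 132 + 70
  132 = 1 · 70 + 62
  70 = 1 · 62 + 8
  62 = 7 · 8 + 6
  8 = 1 · 6 + 2
  6 = 3 · 2 + 0
gcd(870, 334) = 2.
Track Bezout coefficients alongside the remainders: start with r₀ = 870 = a·1 + b·0 (s = 1, t = 0) and r₁ = 334 = a·0 + b·1 (s = 0, t = 1); each new remainder r_{k+1} = r_{k-1} − q_k·r_k inherits s_{k+1} = s_{k-1} − q_k·s_k, t_{k+1} = t_{k-1} − q_k·t_k, so r_k = a·s_k + b·t_k at every step:
  q = 2: r = 202, s = 1 − 2·0 = 1, t = 0 − 2·1 = -2  (check: 870·1 + 334·(-2) = 202)
  q = 1: r = 132, s = 0 − 1·1 = -1, t = 1 − 1·(-2) = 3  (check: 870·(-1) + 334·3 = 132)
  q = 1: r = 70, s = 1 − 1·(-1) = 2, t = -2 − 1·3 = -5  (check: 870·2 + 334·(-5) = 70)
  q = 1: r = 62, s = -1 − 1·2 = -3, t = 3 − 1·(-5) = 8  (check: 870·(-3) + 334·8 = 62)
  q = 1: r = 8, s = 2 − 1·(-3) = 5, t = -5 − 1·8 = -13  (check: 870·5 + 334·(-13) = 8)
  q = 7: r = 6, s = -3 − 7·5 = -38, t = 8 − 7·(-13) = 99  (check: 870·(-38) + 334·99 = 6)
  q = 1: r = 2, s = 5 − 1·(-38) = 43, t = -13 − 1·99 = -112  (check: 870·43 + 334·(-112) = 2)
The row with r = 2 (the gcd) gives the Bezout coefficients s = 43, t = -112.
Result: 870 · (43) + 334 · (-112) = 2.

gcd(870, 334) = 2; s = 43, t = -112 (check: 870·43 + 334·(-112) = 2).


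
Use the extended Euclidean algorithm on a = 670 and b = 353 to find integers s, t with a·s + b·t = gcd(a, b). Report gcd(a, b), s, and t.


Euclidean algorithm on (670, 353) — divide until remainder is 0:
  670 = 1 · 353 + 317
  353 = 1 · 317 + 36
  317 = 8 · 36 + 29
  36 = 1 · 29 + 7
  29 = 4 · 7 + 1
  7 = 7 · 1 + 0
gcd(670, 353) = 1.
Track Bezout coefficients alongside the remainders: start with r₀ = 670 = a·1 + b·0 (s = 1, t = 0) and r₁ = 353 = a·0 + b·1 (s = 0, t = 1); each new remainder r_{k+1} = r_{k-1} − q_k·r_k inherits s_{k+1} = s_{k-1} − q_k·s_k, t_{k+1} = t_{k-1} − q_k·t_k, so r_k = a·s_k + b·t_k at every step:
  q = 1: r = 317, s = 1 − 1·0 = 1, t = 0 − 1·1 = -1  (check: 670·1 + 353·(-1) = 317)
  q = 1: r = 36, s = 0 − 1·1 = -1, t = 1 − 1·(-1) = 2  (check: 670·(-1) + 353·2 = 36)
  q = 8: r = 29, s = 1 − 8·(-1) = 9, t = -1 − 8·2 = -17  (check: 670·9 + 353·(-17) = 29)
  q = 1: r = 7, s = -1 − 1·9 = -10, t = 2 − 1·(-17) = 19  (check: 670·(-10) + 353·19 = 7)
  q = 4: r = 1, s = 9 − 4·(-10) = 49, t = -17 − 4·19 = -93  (check: 670·49 + 353·(-93) = 1)
The row with r = 1 (the gcd) gives the Bezout coefficients s = 49, t = -93.
Result: 670 · (49) + 353 · (-93) = 1.

gcd(670, 353) = 1; s = 49, t = -93 (check: 670·49 + 353·(-93) = 1).


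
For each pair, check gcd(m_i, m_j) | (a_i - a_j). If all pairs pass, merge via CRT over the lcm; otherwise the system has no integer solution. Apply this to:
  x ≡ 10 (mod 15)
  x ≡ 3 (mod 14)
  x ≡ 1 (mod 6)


Moduli 15, 14, 6 are not pairwise coprime, so CRT works modulo lcm(m_i) when all pairwise compatibility conditions hold.
Pairwise compatibility: gcd(m_i, m_j) must divide a_i - a_j for every pair.
Merge one congruence at a time:
  Start: x ≡ 10 (mod 15).
  Combine with x ≡ 3 (mod 14): gcd(15, 14) = 1; 3 - 10 = -7, which IS divisible by 1, so compatible.
    Write x = 10 + 15·t and substitute into x ≡ 3 (mod 14): 15·t ≡ 3 − 10 = -7 (mod 14).
    Reduce coefficients mod 14: 1·t ≡ 7 (mod 14).
    So t ≡ 7 (mod 14).
    Then x = 10 + 15·7 = 115, valid modulo lcm(15, 14) = 210: x ≡ 115 (mod 210).
  Combine with x ≡ 1 (mod 6): gcd(210, 6) = 6; 1 - 115 = -114, which IS divisible by 6, so compatible.
    Write x = 115 + 210·t and substitute into x ≡ 1 (mod 6): 210·t ≡ 1 − 115 = -114 (mod 6).
    Divide the congruence (and modulus) by g = 6: 35·t ≡ -19 (mod 1).
    Modulo 1 every t works; take t = 0.
    Then x = 115 + 210·0 = 115, valid modulo lcm(210, 6) = 210: x ≡ 115 (mod 210).
Verify: 115 mod 15 = 10, 115 mod 14 = 3, 115 mod 6 = 1.

x ≡ 115 (mod 210).


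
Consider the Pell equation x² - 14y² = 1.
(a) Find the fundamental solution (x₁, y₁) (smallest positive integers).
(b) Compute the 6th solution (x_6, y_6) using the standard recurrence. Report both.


Step 1: Find the fundamental solution (x₁, y₁) of x² - 14y² = 1.
  Expand √14 as a continued fraction. a₀ = ⌊√14⌋ = 3; iterate m_{k+1} = d_k·a_k − m_k, d_{k+1} = (14 − m_{k+1}²)/d_k, a_{k+1} = ⌊(a₀ + m_{k+1})/d_{k+1}⌋ (starting m₀ = 0, d₀ = 1), with convergents p_k = a_k·p_{k-1} + p_{k-2}, q_k = a_k·q_{k-1} + q_{k-2} (p₋₁ = 1, q₋₁ = 0):
  k = 0: a₀ = 3; p₀/q₀ = 3/1; p₀² − 14·q₀² = 9 − 14 = -5.
  k = 1: m = 3, d = 5, a = ⌊(3 + 3)/5⌋ = 1; p/q = (1·3 + 1)/(1·1 + 0) = 4/1; p² − 14·q² = 16 − 14 = 2.
  k = 2: m = 2, d = 2, a = ⌊(3 + 2)/2⌋ = 2; p/q = (2·4 + 3)/(2·1 + 1) = 11/3; p² − 14·q² = 121 − 126 = -5.
  k = 3: m = 2, d = 5, a = ⌊(3 + 2)/5⌋ = 1; p/q = (1·11 + 4)/(1·3 + 1) = 15/4; p² − 14·q² = 225 − 224 = 1.
  The first convergent with p² − 14·q² = 1 gives the fundamental solution (x₁, y₁) = (15, 4).
Step 2: Apply the recurrence (x_{n+1}, y_{n+1}) = (x₁x_n + 14y₁y_n, x₁y_n + y₁x_n) repeatedly.
  From (x_1, y_1) = (15, 4): x_2 = 15·15 + 14·4·4 = 449; y_2 = 15·4 + 4·15 = 120.
  From (x_2, y_2) = (449, 120): x_3 = 15·449 + 14·4·120 = 13455; y_3 = 15·120 + 4·449 = 3596.
  From (x_3, y_3) = (13455, 3596): x_4 = 15·13455 + 14·4·3596 = 403201; y_4 = 15·3596 + 4·13455 = 107760.
  From (x_4, y_4) = (403201, 107760): x_5 = 15·403201 + 14·4·107760 = 12082575; y_5 = 15·107760 + 4·403201 = 3229204.
  From (x_5, y_5) = (12082575, 3229204): x_6 = 15·12082575 + 14·4·3229204 = 362074049; y_6 = 15·3229204 + 4·12082575 = 96768360.
Step 3: Verify x_6² - 14·y_6² = 131097616959254401 - 131097616959254400 = 1 (should be 1). ✓

(x_1, y_1) = (15, 4); (x_6, y_6) = (362074049, 96768360).


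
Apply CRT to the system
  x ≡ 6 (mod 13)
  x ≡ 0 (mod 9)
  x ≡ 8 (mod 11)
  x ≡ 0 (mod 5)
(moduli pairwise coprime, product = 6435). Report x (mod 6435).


Product of moduli M = 13 · 9 · 11 · 5 = 6435.
Merge one congruence at a time:
  Start: x ≡ 6 (mod 13).
  Combine with x ≡ 0 (mod 9); new modulus lcm = 117.
    Write x = 6 + 13·t and substitute into x ≡ 0 (mod 9): 13·t ≡ 0 − 6 = -6 (mod 9).
    Reduce coefficients mod 9: 4·t ≡ 3 (mod 9).
    The inverse of 4 mod 9 is 7 (since 4·7 = 28 = 3·9 + 1), so t ≡ 7·3 = 21 ≡ 3 (mod 9).
    Then x = 6 + 13·3 = 45, valid modulo lcm(13, 9) = 117: x ≡ 45 (mod 117).
  Combine with x ≡ 8 (mod 11); new modulus lcm = 1287.
    Write x = 45 + 117·t and substitute into x ≡ 8 (mod 11): 117·t ≡ 8 − 45 = -37 (mod 11).
    Reduce coefficients mod 11: 7·t ≡ 7 (mod 11).
    The inverse of 7 mod 11 is 8 (since 7·8 = 56 = 5·11 + 1), so t ≡ 8·7 = 56 ≡ 1 (mod 11).
    Then x = 45 + 117·1 = 162, valid modulo lcm(117, 11) = 1287: x ≡ 162 (mod 1287).
  Combine with x ≡ 0 (mod 5); new modulus lcm = 6435.
    Write x = 162 + 1287·t and substitute into x ≡ 0 (mod 5): 1287·t ≡ 0 − 162 = -162 (mod 5).
    Reduce coefficients mod 5: 2·t ≡ 3 (mod 5).
    The inverse of 2 mod 5 is 3 (since 2·3 = 6 = 1·5 + 1), so t ≡ 3·3 = 9 ≡ 4 (mod 5).
    Then x = 162 + 1287·4 = 5310, valid modulo lcm(1287, 5) = 6435: x ≡ 5310 (mod 6435).
Verify against each original: 5310 mod 13 = 6, 5310 mod 9 = 0, 5310 mod 11 = 8, 5310 mod 5 = 0.

x ≡ 5310 (mod 6435).


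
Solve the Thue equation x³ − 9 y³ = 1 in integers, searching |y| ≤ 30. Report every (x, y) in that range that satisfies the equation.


The equation is x³ - 9y³ = 1. For fixed y, x³ = 9·y³ + 1, so a solution requires the RHS to be a perfect cube.
Strategy: iterate y from -30 to 30, compute RHS = 9·y³ + 1, and check whether it is a (positive or negative) perfect cube.
Check small values of y:
  y = 0: RHS = 1 = (1)³ ⇒ x = 1 works.
  y = 1: RHS = 10 is not a perfect cube.
  y = -1: RHS = -8 = (-2)³ ⇒ x = -2 works.
  y = 2: RHS = 73 is not a perfect cube.
  y = -2: RHS = -71 is not a perfect cube.
  y = 3: RHS = 244 is not a perfect cube.
  y = -3: RHS = -242 is not a perfect cube.
Continuing the search up to |y| = 30 finds no further solutions beyond those listed.
Collected solutions: (1, 0), (-2, -1).

Solutions (with |y| ≤ 30): (1, 0), (-2, -1).


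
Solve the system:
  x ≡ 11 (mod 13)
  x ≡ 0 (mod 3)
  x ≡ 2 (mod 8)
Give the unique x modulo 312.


Moduli 13, 3, 8 are pairwise coprime; by CRT there is a unique solution modulo M = 13 · 3 · 8 = 312.
Solve pairwise, accumulating the modulus:
  Start with x ≡ 11 (mod 13).
  Combine with x ≡ 0 (mod 3): since gcd(13, 3) = 1, we get a unique residue mod 39.
    Write x = 11 + 13·t and substitute into x ≡ 0 (mod 3): 13·t ≡ 0 − 11 = -11 (mod 3).
    Reduce coefficients mod 3: 1·t ≡ 1 (mod 3).
    So t ≡ 1 (mod 3).
    Then x = 11 + 13·1 = 24, valid modulo lcm(13, 3) = 39: x ≡ 24 (mod 39).
  Combine with x ≡ 2 (mod 8): since gcd(39, 8) = 1, we get a unique residue mod 312.
    Write x = 24 + 39·t and substitute into x ≡ 2 (mod 8): 39·t ≡ 2 − 24 = -22 (mod 8).
    Reduce coefficients mod 8: 7·t ≡ 2 (mod 8).
    The inverse of 7 mod 8 is 7 (since 7·7 = 49 = 6·8 + 1), so t ≡ 7·2 = 14 ≡ 6 (mod 8).
    Then x = 24 + 39·6 = 258, valid modulo lcm(39, 8) = 312: x ≡ 258 (mod 312).
Verify: 258 mod 13 = 11 ✓, 258 mod 3 = 0 ✓, 258 mod 8 = 2 ✓.

x ≡ 258 (mod 312).


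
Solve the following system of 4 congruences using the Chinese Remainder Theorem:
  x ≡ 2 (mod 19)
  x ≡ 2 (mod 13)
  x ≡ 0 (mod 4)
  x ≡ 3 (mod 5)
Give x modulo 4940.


Product of moduli M = 19 · 13 · 4 · 5 = 4940.
Merge one congruence at a time:
  Start: x ≡ 2 (mod 19).
  Combine with x ≡ 2 (mod 13); new modulus lcm = 247.
    Write x = 2 + 19·t and substitute into x ≡ 2 (mod 13): 19·t ≡ 2 − 2 = 0 (mod 13).
    Reduce coefficients mod 13: 6·t ≡ 0 (mod 13).
    The inverse of 6 mod 13 is 11 (since 6·11 = 66 = 5·13 + 1), so t ≡ 11·0 = 0 ≡ 0 (mod 13).
    Then x = 2 + 19·0 = 2, valid modulo lcm(19, 13) = 247: x ≡ 2 (mod 247).
  Combine with x ≡ 0 (mod 4); new modulus lcm = 988.
    Write x = 2 + 247·t and substitute into x ≡ 0 (mod 4): 247·t ≡ 0 − 2 = -2 (mod 4).
    Reduce coefficients mod 4: 3·t ≡ 2 (mod 4).
    The inverse of 3 mod 4 is 3 (since 3·3 = 9 = 2·4 + 1), so t ≡ 3·2 = 6 ≡ 2 (mod 4).
    Then x = 2 + 247·2 = 496, valid modulo lcm(247, 4) = 988: x ≡ 496 (mod 988).
  Combine with x ≡ 3 (mod 5); new modulus lcm = 4940.
    Write x = 496 + 988·t and substitute into x ≡ 3 (mod 5): 988·t ≡ 3 − 496 = -493 (mod 5).
    Reduce coefficients mod 5: 3·t ≡ 2 (mod 5).
    The inverse of 3 mod 5 is 2 (since 3·2 = 6 = 1·5 + 1), so t ≡ 2·2 = 4 ≡ 4 (mod 5).
    Then x = 496 + 988·4 = 4448, valid modulo lcm(988, 5) = 4940: x ≡ 4448 (mod 4940).
Verify against each original: 4448 mod 19 = 2, 4448 mod 13 = 2, 4448 mod 4 = 0, 4448 mod 5 = 3.

x ≡ 4448 (mod 4940).


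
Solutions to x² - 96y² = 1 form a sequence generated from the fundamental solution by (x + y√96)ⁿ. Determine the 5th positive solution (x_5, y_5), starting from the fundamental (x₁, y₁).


Step 1: Find the fundamental solution (x₁, y₁) of x² - 96y² = 1.
  Expand √96 as a continued fraction. a₀ = ⌊√96⌋ = 9; iterate m_{k+1} = d_k·a_k − m_k, d_{k+1} = (96 − m_{k+1}²)/d_k, a_{k+1} = ⌊(a₀ + m_{k+1})/d_{k+1}⌋ (starting m₀ = 0, d₀ = 1), with convergents p_k = a_k·p_{k-1} + p_{k-2}, q_k = a_k·q_{k-1} + q_{k-2} (p₋₁ = 1, q₋₁ = 0):
  k = 0: a₀ = 9; p₀/q₀ = 9/1; p₀² − 96·q₀² = 81 − 96 = -15.
  k = 1: m = 9, d = 15, a = ⌊(9 + 9)/15⌋ = 1; p/q = (1·9 + 1)/(1·1 + 0) = 10/1; p² − 96·q² = 100 − 96 = 4.
  k = 2: m = 6, d = 4, a = ⌊(9 + 6)/4⌋ = 3; p/q = (3·10 + 9)/(3·1 + 1) = 39/4; p² − 96·q² = 1521 − 1536 = -15.
  k = 3: m = 6, d = 15, a = ⌊(9 + 6)/15⌋ = 1; p/q = (1·39 + 10)/(1·4 + 1) = 49/5; p² − 96·q² = 2401 − 2400 = 1.
  The first convergent with p² − 96·q² = 1 gives the fundamental solution (x₁, y₁) = (49, 5).
Step 2: Apply the recurrence (x_{n+1}, y_{n+1}) = (x₁x_n + 96y₁y_n, x₁y_n + y₁x_n) repeatedly.
  From (x_1, y_1) = (49, 5): x_2 = 49·49 + 96·5·5 = 4801; y_2 = 49·5 + 5·49 = 490.
  From (x_2, y_2) = (4801, 490): x_3 = 49·4801 + 96·5·490 = 470449; y_3 = 49·490 + 5·4801 = 48015.
  From (x_3, y_3) = (470449, 48015): x_4 = 49·470449 + 96·5·48015 = 46099201; y_4 = 49·48015 + 5·470449 = 4704980.
  From (x_4, y_4) = (46099201, 4704980): x_5 = 49·46099201 + 96·5·4704980 = 4517251249; y_5 = 49·4704980 + 5·46099201 = 461040025.
Step 3: Verify x_5² - 96·y_5² = 20405558846592060001 - 20405558846592060000 = 1 (should be 1). ✓

(x_1, y_1) = (49, 5); (x_5, y_5) = (4517251249, 461040025).


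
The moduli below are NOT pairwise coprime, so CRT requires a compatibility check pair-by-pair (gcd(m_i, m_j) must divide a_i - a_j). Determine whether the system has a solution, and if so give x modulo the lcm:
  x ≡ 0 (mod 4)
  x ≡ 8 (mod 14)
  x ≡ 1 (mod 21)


Moduli 4, 14, 21 are not pairwise coprime, so CRT works modulo lcm(m_i) when all pairwise compatibility conditions hold.
Pairwise compatibility: gcd(m_i, m_j) must divide a_i - a_j for every pair.
Merge one congruence at a time:
  Start: x ≡ 0 (mod 4).
  Combine with x ≡ 8 (mod 14): gcd(4, 14) = 2; 8 - 0 = 8, which IS divisible by 2, so compatible.
    Write x = 0 + 4·t and substitute into x ≡ 8 (mod 14): 4·t ≡ 8 − 0 = 8 (mod 14).
    Divide the congruence (and modulus) by g = 2: 2·t ≡ 4 (mod 7).
    The inverse of 2 mod 7 is 4 (since 2·4 = 8 = 1·7 + 1), so t ≡ 4·4 = 16 ≡ 2 (mod 7).
    Then x = 0 + 4·2 = 8, valid modulo lcm(4, 14) = 28: x ≡ 8 (mod 28).
  Combine with x ≡ 1 (mod 21): gcd(28, 21) = 7; 1 - 8 = -7, which IS divisible by 7, so compatible.
    Write x = 8 + 28·t and substitute into x ≡ 1 (mod 21): 28·t ≡ 1 − 8 = -7 (mod 21).
    Divide the congruence (and modulus) by g = 7: 4·t ≡ -1 (mod 3).
    Reduce coefficients mod 3: 1·t ≡ 2 (mod 3).
    So t ≡ 2 (mod 3).
    Then x = 8 + 28·2 = 64, valid modulo lcm(28, 21) = 84: x ≡ 64 (mod 84).
Verify: 64 mod 4 = 0, 64 mod 14 = 8, 64 mod 21 = 1.

x ≡ 64 (mod 84).


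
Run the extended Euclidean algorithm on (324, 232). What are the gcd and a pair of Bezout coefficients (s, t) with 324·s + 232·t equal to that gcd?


Euclidean algorithm on (324, 232) — divide until remainder is 0:
  324 = 1 · 232 + 92
  232 = 2 · 92 + 48
  92 = 1 · 48 + 44
  48 = 1 · 44 + 4
  44 = 11 · 4 + 0
gcd(324, 232) = 4.
Track Bezout coefficients alongside the remainders: start with r₀ = 324 = a·1 + b·0 (s = 1, t = 0) and r₁ = 232 = a·0 + b·1 (s = 0, t = 1); each new remainder r_{k+1} = r_{k-1} − q_k·r_k inherits s_{k+1} = s_{k-1} − q_k·s_k, t_{k+1} = t_{k-1} − q_k·t_k, so r_k = a·s_k + b·t_k at every step:
  q = 1: r = 92, s = 1 − 1·0 = 1, t = 0 − 1·1 = -1  (check: 324·1 + 232·(-1) = 92)
  q = 2: r = 48, s = 0 − 2·1 = -2, t = 1 − 2·(-1) = 3  (check: 324·(-2) + 232·3 = 48)
  q = 1: r = 44, s = 1 − 1·(-2) = 3, t = -1 − 1·3 = -4  (check: 324·3 + 232·(-4) = 44)
  q = 1: r = 4, s = -2 − 1·3 = -5, t = 3 − 1·(-4) = 7  (check: 324·(-5) + 232·7 = 4)
The row with r = 4 (the gcd) gives the Bezout coefficients s = -5, t = 7.
Result: 324 · (-5) + 232 · (7) = 4.

gcd(324, 232) = 4; s = -5, t = 7 (check: 324·(-5) + 232·7 = 4).


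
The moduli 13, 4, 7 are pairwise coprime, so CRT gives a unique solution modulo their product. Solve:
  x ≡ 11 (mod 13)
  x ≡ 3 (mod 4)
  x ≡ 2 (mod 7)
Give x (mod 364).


Moduli 13, 4, 7 are pairwise coprime; by CRT there is a unique solution modulo M = 13 · 4 · 7 = 364.
Solve pairwise, accumulating the modulus:
  Start with x ≡ 11 (mod 13).
  Combine with x ≡ 3 (mod 4): since gcd(13, 4) = 1, we get a unique residue mod 52.
    Write x = 11 + 13·t and substitute into x ≡ 3 (mod 4): 13·t ≡ 3 − 11 = -8 (mod 4).
    Reduce coefficients mod 4: 1·t ≡ 0 (mod 4).
    So t ≡ 0 (mod 4).
    Then x = 11 + 13·0 = 11, valid modulo lcm(13, 4) = 52: x ≡ 11 (mod 52).
  Combine with x ≡ 2 (mod 7): since gcd(52, 7) = 1, we get a unique residue mod 364.
    Write x = 11 + 52·t and substitute into x ≡ 2 (mod 7): 52·t ≡ 2 − 11 = -9 (mod 7).
    Reduce coefficients mod 7: 3·t ≡ 5 (mod 7).
    The inverse of 3 mod 7 is 5 (since 3·5 = 15 = 2·7 + 1), so t ≡ 5·5 = 25 ≡ 4 (mod 7).
    Then x = 11 + 52·4 = 219, valid modulo lcm(52, 7) = 364: x ≡ 219 (mod 364).
Verify: 219 mod 13 = 11 ✓, 219 mod 4 = 3 ✓, 219 mod 7 = 2 ✓.

x ≡ 219 (mod 364).


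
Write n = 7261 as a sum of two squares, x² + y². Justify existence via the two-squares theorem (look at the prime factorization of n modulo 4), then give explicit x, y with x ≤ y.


Step 1: Factor n = 7261 = 53 · 137.
Step 2: Check the mod-4 condition on each prime factor: 53 ≡ 1 (mod 4), exponent 1; 137 ≡ 1 (mod 4), exponent 1.
All primes ≡ 3 (mod 4) appear to even exponent (or don't appear), so by the two-squares theorem n IS expressible as a sum of two squares.
Step 3: Build a representation. Here n = 53 · 137 is a product of primes ≡ 1 (mod 4). Each prime p ≡ 1 (mod 4) is itself a sum of two squares; find a² by testing p − a² for a perfect square:
  53: 53 − 1² = 52, 53 − 2² = 49 = 7² ⇒ 53 = 2² + 7².
  137: 137 − 1² = 136, 137 − 2² = 133, 137 − 3² = 128, 137 − 4² = 121 = 11² ⇒ 137 = 4² + 11².
  Combine using the Brahmagupta–Fibonacci identity (a² + b²)(c² + d²) = (ac − bd)² + (ad + bc)² = (ac + bd)² + (ad − bc)²:
  53 · 137 = 7261: from (2² + 7²)(4² + 11²), take (2·4 − 7·11, 2·11 + 7·4) = (8 − 77, 22 + 28) = (-69, 50); dropping signs (only squares matter) gives (69, 50); check 69² + 50² = 4761 + 2500 = 7261 ✓.
Step 4: Order so x ≤ y and verify: 50² + 69² = 2500 + 4761 = 7261 = n. ✓

n = 7261 = 50² + 69² (one valid representation with x ≤ y).


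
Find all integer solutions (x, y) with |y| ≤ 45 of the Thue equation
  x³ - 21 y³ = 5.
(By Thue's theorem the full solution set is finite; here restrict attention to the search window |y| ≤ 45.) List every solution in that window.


The equation is x³ - 21y³ = 5. For fixed y, x³ = 21·y³ + 5, so a solution requires the RHS to be a perfect cube.
Strategy: iterate y from -45 to 45, compute RHS = 21·y³ + 5, and check whether it is a (positive or negative) perfect cube.
Check small values of y:
  y = 0: RHS = 5 is not a perfect cube.
  y = 1: RHS = 26 is not a perfect cube.
  y = -1: RHS = -16 is not a perfect cube.
  y = 2: RHS = 173 is not a perfect cube.
  y = -2: RHS = -163 is not a perfect cube.
  y = 3: RHS = 572 is not a perfect cube.
  y = -3: RHS = -562 is not a perfect cube.
Continuing the search up to |y| = 45 finds no solutions either.
No (x, y) in the scanned range satisfies the equation.

No integer solutions with |y| ≤ 45.


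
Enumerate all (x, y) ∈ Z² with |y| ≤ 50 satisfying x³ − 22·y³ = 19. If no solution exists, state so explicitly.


The equation is x³ - 22y³ = 19. For fixed y, x³ = 22·y³ + 19, so a solution requires the RHS to be a perfect cube.
Strategy: iterate y from -50 to 50, compute RHS = 22·y³ + 19, and check whether it is a (positive or negative) perfect cube.
Check small values of y:
  y = 0: RHS = 19 is not a perfect cube.
  y = 1: RHS = 41 is not a perfect cube.
  y = -1: RHS = -3 is not a perfect cube.
  y = 2: RHS = 195 is not a perfect cube.
  y = -2: RHS = -157 is not a perfect cube.
  y = 3: RHS = 613 is not a perfect cube.
  y = -3: RHS = -575 is not a perfect cube.
Continuing the search up to |y| = 50 finds no solutions either.
No (x, y) in the scanned range satisfies the equation.

No integer solutions with |y| ≤ 50.


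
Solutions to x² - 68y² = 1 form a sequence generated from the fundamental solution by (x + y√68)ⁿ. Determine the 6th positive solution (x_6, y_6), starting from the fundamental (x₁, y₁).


Step 1: Find the fundamental solution (x₁, y₁) of x² - 68y² = 1.
  Expand √68 as a continued fraction. a₀ = ⌊√68⌋ = 8; iterate m_{k+1} = d_k·a_k − m_k, d_{k+1} = (68 − m_{k+1}²)/d_k, a_{k+1} = ⌊(a₀ + m_{k+1})/d_{k+1}⌋ (starting m₀ = 0, d₀ = 1), with convergents p_k = a_k·p_{k-1} + p_{k-2}, q_k = a_k·q_{k-1} + q_{k-2} (p₋₁ = 1, q₋₁ = 0):
  k = 0: a₀ = 8; p₀/q₀ = 8/1; p₀² − 68·q₀² = 64 − 68 = -4.
  k = 1: m = 8, d = 4, a = ⌊(8 + 8)/4⌋ = 4; p/q = (4·8 + 1)/(4·1 + 0) = 33/4; p² − 68·q² = 1089 − 1088 = 1.
  The first convergent with p² − 68·q² = 1 gives the fundamental solution (x₁, y₁) = (33, 4).
Step 2: Apply the recurrence (x_{n+1}, y_{n+1}) = (x₁x_n + 68y₁y_n, x₁y_n + y₁x_n) repeatedly.
  From (x_1, y_1) = (33, 4): x_2 = 33·33 + 68·4·4 = 2177; y_2 = 33·4 + 4·33 = 264.
  From (x_2, y_2) = (2177, 264): x_3 = 33·2177 + 68·4·264 = 143649; y_3 = 33·264 + 4·2177 = 17420.
  From (x_3, y_3) = (143649, 17420): x_4 = 33·143649 + 68·4·17420 = 9478657; y_4 = 33·17420 + 4·143649 = 1149456.
  From (x_4, y_4) = (9478657, 1149456): x_5 = 33·9478657 + 68·4·1149456 = 625447713; y_5 = 33·1149456 + 4·9478657 = 75846676.
  From (x_5, y_5) = (625447713, 75846676): x_6 = 33·625447713 + 68·4·75846676 = 41270070401; y_6 = 33·75846676 + 4·625447713 = 5004731160.
Step 3: Verify x_6² - 68·y_6² = 1703218710903496300801 - 1703218710903496300800 = 1 (should be 1). ✓

(x_1, y_1) = (33, 4); (x_6, y_6) = (41270070401, 5004731160).


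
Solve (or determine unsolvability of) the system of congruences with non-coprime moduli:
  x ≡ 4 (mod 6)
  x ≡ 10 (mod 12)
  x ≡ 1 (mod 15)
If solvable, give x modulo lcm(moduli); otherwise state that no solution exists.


Moduli 6, 12, 15 are not pairwise coprime, so CRT works modulo lcm(m_i) when all pairwise compatibility conditions hold.
Pairwise compatibility: gcd(m_i, m_j) must divide a_i - a_j for every pair.
Merge one congruence at a time:
  Start: x ≡ 4 (mod 6).
  Combine with x ≡ 10 (mod 12): gcd(6, 12) = 6; 10 - 4 = 6, which IS divisible by 6, so compatible.
    Write x = 4 + 6·t and substitute into x ≡ 10 (mod 12): 6·t ≡ 10 − 4 = 6 (mod 12).
    Divide the congruence (and modulus) by g = 6: 1·t ≡ 1 (mod 2).
    So t ≡ 1 (mod 2).
    Then x = 4 + 6·1 = 10, valid modulo lcm(6, 12) = 12: x ≡ 10 (mod 12).
  Combine with x ≡ 1 (mod 15): gcd(12, 15) = 3; 1 - 10 = -9, which IS divisible by 3, so compatible.
    Write x = 10 + 12·t and substitute into x ≡ 1 (mod 15): 12·t ≡ 1 − 10 = -9 (mod 15).
    Divide the congruence (and modulus) by g = 3: 4·t ≡ -3 (mod 5).
    Reduce coefficients mod 5: 4·t ≡ 2 (mod 5).
    The inverse of 4 mod 5 is 4 (since 4·4 = 16 = 3·5 + 1), so t ≡ 4·2 = 8 ≡ 3 (mod 5).
    Then x = 10 + 12·3 = 46, valid modulo lcm(12, 15) = 60: x ≡ 46 (mod 60).
Verify: 46 mod 6 = 4, 46 mod 12 = 10, 46 mod 15 = 1.

x ≡ 46 (mod 60).


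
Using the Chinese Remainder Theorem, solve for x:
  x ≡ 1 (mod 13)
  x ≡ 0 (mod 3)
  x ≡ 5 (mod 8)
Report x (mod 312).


Moduli 13, 3, 8 are pairwise coprime; by CRT there is a unique solution modulo M = 13 · 3 · 8 = 312.
Solve pairwise, accumulating the modulus:
  Start with x ≡ 1 (mod 13).
  Combine with x ≡ 0 (mod 3): since gcd(13, 3) = 1, we get a unique residue mod 39.
    Write x = 1 + 13·t and substitute into x ≡ 0 (mod 3): 13·t ≡ 0 − 1 = -1 (mod 3).
    Reduce coefficients mod 3: 1·t ≡ 2 (mod 3).
    So t ≡ 2 (mod 3).
    Then x = 1 + 13·2 = 27, valid modulo lcm(13, 3) = 39: x ≡ 27 (mod 39).
  Combine with x ≡ 5 (mod 8): since gcd(39, 8) = 1, we get a unique residue mod 312.
    Write x = 27 + 39·t and substitute into x ≡ 5 (mod 8): 39·t ≡ 5 − 27 = -22 (mod 8).
    Reduce coefficients mod 8: 7·t ≡ 2 (mod 8).
    The inverse of 7 mod 8 is 7 (since 7·7 = 49 = 6·8 + 1), so t ≡ 7·2 = 14 ≡ 6 (mod 8).
    Then x = 27 + 39·6 = 261, valid modulo lcm(39, 8) = 312: x ≡ 261 (mod 312).
Verify: 261 mod 13 = 1 ✓, 261 mod 3 = 0 ✓, 261 mod 8 = 5 ✓.

x ≡ 261 (mod 312).


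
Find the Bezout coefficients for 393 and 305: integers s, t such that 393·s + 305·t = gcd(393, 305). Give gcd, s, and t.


Euclidean algorithm on (393, 305) — divide until remainder is 0:
  393 = 1 · 305 + 88
  305 = 3 · 88 + 41
  88 = 2 · 41 + 6
  41 = 6 · 6 + 5
  6 = 1 · 5 + 1
  5 = 5 · 1 + 0
gcd(393, 305) = 1.
Track Bezout coefficients alongside the remainders: start with r₀ = 393 = a·1 + b·0 (s = 1, t = 0) and r₁ = 305 = a·0 + b·1 (s = 0, t = 1); each new remainder r_{k+1} = r_{k-1} − q_k·r_k inherits s_{k+1} = s_{k-1} − q_k·s_k, t_{k+1} = t_{k-1} − q_k·t_k, so r_k = a·s_k + b·t_k at every step:
  q = 1: r = 88, s = 1 − 1·0 = 1, t = 0 − 1·1 = -1  (check: 393·1 + 305·(-1) = 88)
  q = 3: r = 41, s = 0 − 3·1 = -3, t = 1 − 3·(-1) = 4  (check: 393·(-3) + 305·4 = 41)
  q = 2: r = 6, s = 1 − 2·(-3) = 7, t = -1 − 2·4 = -9  (check: 393·7 + 305·(-9) = 6)
  q = 6: r = 5, s = -3 − 6·7 = -45, t = 4 − 6·(-9) = 58  (check: 393·(-45) + 305·58 = 5)
  q = 1: r = 1, s = 7 − 1·(-45) = 52, t = -9 − 1·58 = -67  (check: 393·52 + 305·(-67) = 1)
The row with r = 1 (the gcd) gives the Bezout coefficients s = 52, t = -67.
Result: 393 · (52) + 305 · (-67) = 1.

gcd(393, 305) = 1; s = 52, t = -67 (check: 393·52 + 305·(-67) = 1).


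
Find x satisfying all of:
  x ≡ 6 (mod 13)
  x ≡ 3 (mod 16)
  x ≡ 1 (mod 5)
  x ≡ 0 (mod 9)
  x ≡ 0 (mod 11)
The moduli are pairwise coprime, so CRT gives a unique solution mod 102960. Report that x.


Product of moduli M = 13 · 16 · 5 · 9 · 11 = 102960.
Merge one congruence at a time:
  Start: x ≡ 6 (mod 13).
  Combine with x ≡ 3 (mod 16); new modulus lcm = 208.
    Write x = 6 + 13·t and substitute into x ≡ 3 (mod 16): 13·t ≡ 3 − 6 = -3 (mod 16).
    Reduce coefficients mod 16: 13·t ≡ 13 (mod 16).
    The inverse of 13 mod 16 is 5 (since 13·5 = 65 = 4·16 + 1), so t ≡ 5·13 = 65 ≡ 1 (mod 16).
    Then x = 6 + 13·1 = 19, valid modulo lcm(13, 16) = 208: x ≡ 19 (mod 208).
  Combine with x ≡ 1 (mod 5); new modulus lcm = 1040.
    Write x = 19 + 208·t and substitute into x ≡ 1 (mod 5): 208·t ≡ 1 − 19 = -18 (mod 5).
    Reduce coefficients mod 5: 3·t ≡ 2 (mod 5).
    The inverse of 3 mod 5 is 2 (since 3·2 = 6 = 1·5 + 1), so t ≡ 2·2 = 4 ≡ 4 (mod 5).
    Then x = 19 + 208·4 = 851, valid modulo lcm(208, 5) = 1040: x ≡ 851 (mod 1040).
  Combine with x ≡ 0 (mod 9); new modulus lcm = 9360.
    Write x = 851 + 1040·t and substitute into x ≡ 0 (mod 9): 1040·t ≡ 0 − 851 = -851 (mod 9).
    Reduce coefficients mod 9: 5·t ≡ 4 (mod 9).
    The inverse of 5 mod 9 is 2 (since 5·2 = 10 = 1·9 + 1), so t ≡ 2·4 = 8 ≡ 8 (mod 9).
    Then x = 851 + 1040·8 = 9171, valid modulo lcm(1040, 9) = 9360: x ≡ 9171 (mod 9360).
  Combine with x ≡ 0 (mod 11); new modulus lcm = 102960.
    Write x = 9171 + 9360·t and substitute into x ≡ 0 (mod 11): 9360·t ≡ 0 − 9171 = -9171 (mod 11).
    Reduce coefficients mod 11: 10·t ≡ 3 (mod 11).
    The inverse of 10 mod 11 is 10 (since 10·10 = 100 = 9·11 + 1), so t ≡ 10·3 = 30 ≡ 8 (mod 11).
    Then x = 9171 + 9360·8 = 84051, valid modulo lcm(9360, 11) = 102960: x ≡ 84051 (mod 102960).
Verify against each original: 84051 mod 13 = 6, 84051 mod 16 = 3, 84051 mod 5 = 1, 84051 mod 9 = 0, 84051 mod 11 = 0.

x ≡ 84051 (mod 102960).


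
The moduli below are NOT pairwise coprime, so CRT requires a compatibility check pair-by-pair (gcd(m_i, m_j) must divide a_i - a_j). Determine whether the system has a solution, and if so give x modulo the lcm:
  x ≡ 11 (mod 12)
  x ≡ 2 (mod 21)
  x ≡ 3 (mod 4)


Moduli 12, 21, 4 are not pairwise coprime, so CRT works modulo lcm(m_i) when all pairwise compatibility conditions hold.
Pairwise compatibility: gcd(m_i, m_j) must divide a_i - a_j for every pair.
Merge one congruence at a time:
  Start: x ≡ 11 (mod 12).
  Combine with x ≡ 2 (mod 21): gcd(12, 21) = 3; 2 - 11 = -9, which IS divisible by 3, so compatible.
    Write x = 11 + 12·t and substitute into x ≡ 2 (mod 21): 12·t ≡ 2 − 11 = -9 (mod 21).
    Divide the congruence (and modulus) by g = 3: 4·t ≡ -3 (mod 7).
    Reduce coefficients mod 7: 4·t ≡ 4 (mod 7).
    The inverse of 4 mod 7 is 2 (since 4·2 = 8 = 1·7 + 1), so t ≡ 2·4 = 8 ≡ 1 (mod 7).
    Then x = 11 + 12·1 = 23, valid modulo lcm(12, 21) = 84: x ≡ 23 (mod 84).
  Combine with x ≡ 3 (mod 4): gcd(84, 4) = 4; 3 - 23 = -20, which IS divisible by 4, so compatible.
    Write x = 23 + 84·t and substitute into x ≡ 3 (mod 4): 84·t ≡ 3 − 23 = -20 (mod 4).
    Divide the congruence (and modulus) by g = 4: 21·t ≡ -5 (mod 1).
    Modulo 1 every t works; take t = 0.
    Then x = 23 + 84·0 = 23, valid modulo lcm(84, 4) = 84: x ≡ 23 (mod 84).
Verify: 23 mod 12 = 11, 23 mod 21 = 2, 23 mod 4 = 3.

x ≡ 23 (mod 84).


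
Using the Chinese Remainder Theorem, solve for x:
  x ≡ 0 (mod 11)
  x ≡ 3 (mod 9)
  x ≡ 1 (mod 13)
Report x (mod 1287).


Moduli 11, 9, 13 are pairwise coprime; by CRT there is a unique solution modulo M = 11 · 9 · 13 = 1287.
Solve pairwise, accumulating the modulus:
  Start with x ≡ 0 (mod 11).
  Combine with x ≡ 3 (mod 9): since gcd(11, 9) = 1, we get a unique residue mod 99.
    Write x = 0 + 11·t and substitute into x ≡ 3 (mod 9): 11·t ≡ 3 − 0 = 3 (mod 9).
    Reduce coefficients mod 9: 2·t ≡ 3 (mod 9).
    The inverse of 2 mod 9 is 5 (since 2·5 = 10 = 1·9 + 1), so t ≡ 5·3 = 15 ≡ 6 (mod 9).
    Then x = 0 + 11·6 = 66, valid modulo lcm(11, 9) = 99: x ≡ 66 (mod 99).
  Combine with x ≡ 1 (mod 13): since gcd(99, 13) = 1, we get a unique residue mod 1287.
    Write x = 66 + 99·t and substitute into x ≡ 1 (mod 13): 99·t ≡ 1 − 66 = -65 (mod 13).
    Reduce coefficients mod 13: 8·t ≡ 0 (mod 13).
    The inverse of 8 mod 13 is 5 (since 8·5 = 40 = 3·13 + 1), so t ≡ 5·0 = 0 ≡ 0 (mod 13).
    Then x = 66 + 99·0 = 66, valid modulo lcm(99, 13) = 1287: x ≡ 66 (mod 1287).
Verify: 66 mod 11 = 0 ✓, 66 mod 9 = 3 ✓, 66 mod 13 = 1 ✓.

x ≡ 66 (mod 1287).


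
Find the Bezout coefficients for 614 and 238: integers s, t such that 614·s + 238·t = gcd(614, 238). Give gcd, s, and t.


Euclidean algorithm on (614, 238) — divide until remainder is 0:
  614 = 2 · 238 + 138
  238 = 1 · 138 + 100
  138 = 1 · 100 + 38
  100 = 2 · 38 + 24
  38 = 1 · 24 + 14
  24 = 1 · 14 + 10
  14 = 1 · 10 + 4
  10 = 2 · 4 + 2
  4 = 2 · 2 + 0
gcd(614, 238) = 2.
Track Bezout coefficients alongside the remainders: start with r₀ = 614 = a·1 + b·0 (s = 1, t = 0) and r₁ = 238 = a·0 + b·1 (s = 0, t = 1); each new remainder r_{k+1} = r_{k-1} − q_k·r_k inherits s_{k+1} = s_{k-1} − q_k·s_k, t_{k+1} = t_{k-1} − q_k·t_k, so r_k = a·s_k + b·t_k at every step:
  q = 2: r = 138, s = 1 − 2·0 = 1, t = 0 − 2·1 = -2  (check: 614·1 + 238·(-2) = 138)
  q = 1: r = 100, s = 0 − 1·1 = -1, t = 1 − 1·(-2) = 3  (check: 614·(-1) + 238·3 = 100)
  q = 1: r = 38, s = 1 − 1·(-1) = 2, t = -2 − 1·3 = -5  (check: 614·2 + 238·(-5) = 38)
  q = 2: r = 24, s = -1 − 2·2 = -5, t = 3 − 2·(-5) = 13  (check: 614·(-5) + 238·13 = 24)
  q = 1: r = 14, s = 2 − 1·(-5) = 7, t = -5 − 1·13 = -18  (check: 614·7 + 238·(-18) = 14)
  q = 1: r = 10, s = -5 − 1·7 = -12, t = 13 − 1·(-18) = 31  (check: 614·(-12) + 238·31 = 10)
  q = 1: r = 4, s = 7 − 1·(-12) = 19, t = -18 − 1·31 = -49  (check: 614·19 + 238·(-49) = 4)
  q = 2: r = 2, s = -12 − 2·19 = -50, t = 31 − 2·(-49) = 129  (check: 614·(-50) + 238·129 = 2)
The row with r = 2 (the gcd) gives the Bezout coefficients s = -50, t = 129.
Result: 614 · (-50) + 238 · (129) = 2.

gcd(614, 238) = 2; s = -50, t = 129 (check: 614·(-50) + 238·129 = 2).


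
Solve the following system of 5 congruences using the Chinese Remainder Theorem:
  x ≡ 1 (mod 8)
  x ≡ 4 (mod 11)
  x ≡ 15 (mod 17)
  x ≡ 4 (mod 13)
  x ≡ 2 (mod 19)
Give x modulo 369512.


Product of moduli M = 8 · 11 · 17 · 13 · 19 = 369512.
Merge one congruence at a time:
  Start: x ≡ 1 (mod 8).
  Combine with x ≡ 4 (mod 11); new modulus lcm = 88.
    Write x = 1 + 8·t and substitute into x ≡ 4 (mod 11): 8·t ≡ 4 − 1 = 3 (mod 11).
    The inverse of 8 mod 11 is 7 (since 8·7 = 56 = 5·11 + 1), so t ≡ 7·3 = 21 ≡ 10 (mod 11).
    Then x = 1 + 8·10 = 81, valid modulo lcm(8, 11) = 88: x ≡ 81 (mod 88).
  Combine with x ≡ 15 (mod 17); new modulus lcm = 1496.
    Write x = 81 + 88·t and substitute into x ≡ 15 (mod 17): 88·t ≡ 15 − 81 = -66 (mod 17).
    Reduce coefficients mod 17: 3·t ≡ 2 (mod 17).
    The inverse of 3 mod 17 is 6 (since 3·6 = 18 = 1·17 + 1), so t ≡ 6·2 = 12 ≡ 12 (mod 17).
    Then x = 81 + 88·12 = 1137, valid modulo lcm(88, 17) = 1496: x ≡ 1137 (mod 1496).
  Combine with x ≡ 4 (mod 13); new modulus lcm = 19448.
    Write x = 1137 + 1496·t and substitute into x ≡ 4 (mod 13): 1496·t ≡ 4 − 1137 = -1133 (mod 13).
    Reduce coefficients mod 13: 1·t ≡ 11 (mod 13).
    So t ≡ 11 (mod 13).
    Then x = 1137 + 1496·11 = 17593, valid modulo lcm(1496, 13) = 19448: x ≡ 17593 (mod 19448).
  Combine with x ≡ 2 (mod 19); new modulus lcm = 369512.
    Write x = 17593 + 19448·t and substitute into x ≡ 2 (mod 19): 19448·t ≡ 2 − 17593 = -17591 (mod 19).
    Reduce coefficients mod 19: 11·t ≡ 3 (mod 19).
    The inverse of 11 mod 19 is 7 (since 11·7 = 77 = 4·19 + 1), so t ≡ 7·3 = 21 ≡ 2 (mod 19).
    Then x = 17593 + 19448·2 = 56489, valid modulo lcm(19448, 19) = 369512: x ≡ 56489 (mod 369512).
Verify against each original: 56489 mod 8 = 1, 56489 mod 11 = 4, 56489 mod 17 = 15, 56489 mod 13 = 4, 56489 mod 19 = 2.

x ≡ 56489 (mod 369512).


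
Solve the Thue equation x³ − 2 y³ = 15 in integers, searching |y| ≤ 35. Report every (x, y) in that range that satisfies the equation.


The equation is x³ - 2y³ = 15. For fixed y, x³ = 2·y³ + 15, so a solution requires the RHS to be a perfect cube.
Strategy: iterate y from -35 to 35, compute RHS = 2·y³ + 15, and check whether it is a (positive or negative) perfect cube.
Check small values of y:
  y = 0: RHS = 15 is not a perfect cube.
  y = 1: RHS = 17 is not a perfect cube.
  y = -1: RHS = 13 is not a perfect cube.
  y = 2: RHS = 31 is not a perfect cube.
  y = -2: RHS = -1 = (-1)³ ⇒ x = -1 works.
  y = 3: RHS = 69 is not a perfect cube.
  y = -3: RHS = -39 is not a perfect cube.
Continuing the search up to |y| = 35 finds no further solutions beyond those listed.
Collected solutions: (-1, -2).

Solutions (with |y| ≤ 35): (-1, -2).


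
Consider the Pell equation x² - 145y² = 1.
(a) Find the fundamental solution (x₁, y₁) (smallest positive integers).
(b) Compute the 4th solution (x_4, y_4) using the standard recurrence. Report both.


Step 1: Find the fundamental solution (x₁, y₁) of x² - 145y² = 1.
  Expand √145 as a continued fraction. a₀ = ⌊√145⌋ = 12; iterate m_{k+1} = d_k·a_k − m_k, d_{k+1} = (145 − m_{k+1}²)/d_k, a_{k+1} = ⌊(a₀ + m_{k+1})/d_{k+1}⌋ (starting m₀ = 0, d₀ = 1), with convergents p_k = a_k·p_{k-1} + p_{k-2}, q_k = a_k·q_{k-1} + q_{k-2} (p₋₁ = 1, q₋₁ = 0):
  k = 0: a₀ = 12; p₀/q₀ = 12/1; p₀² − 145·q₀² = 144 − 145 = -1.
  k = 1: m = 12, d = 1, a = ⌊(12 + 12)/1⌋ = 24; p/q = (24·12 + 1)/(24·1 + 0) = 289/24; p² − 145·q² = 83521 − 83520 = 1.
  The first convergent with p² − 145·q² = 1 gives the fundamental solution (x₁, y₁) = (289, 24).
Step 2: Apply the recurrence (x_{n+1}, y_{n+1}) = (x₁x_n + 145y₁y_n, x₁y_n + y₁x_n) repeatedly.
  From (x_1, y_1) = (289, 24): x_2 = 289·289 + 145·24·24 = 167041; y_2 = 289·24 + 24·289 = 13872.
  From (x_2, y_2) = (167041, 13872): x_3 = 289·167041 + 145·24·13872 = 96549409; y_3 = 289·13872 + 24·167041 = 8017992.
  From (x_3, y_3) = (96549409, 8017992): x_4 = 289·96549409 + 145·24·8017992 = 55805391361; y_4 = 289·8017992 + 24·96549409 = 4634385504.
Step 3: Verify x_4² - 145·y_4² = 3114241704954373432321 - 3114241704954373432320 = 1 (should be 1). ✓

(x_1, y_1) = (289, 24); (x_4, y_4) = (55805391361, 4634385504).


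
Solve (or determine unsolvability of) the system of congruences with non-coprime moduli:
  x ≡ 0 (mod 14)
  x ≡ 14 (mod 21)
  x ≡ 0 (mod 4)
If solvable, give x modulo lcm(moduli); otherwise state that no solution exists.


Moduli 14, 21, 4 are not pairwise coprime, so CRT works modulo lcm(m_i) when all pairwise compatibility conditions hold.
Pairwise compatibility: gcd(m_i, m_j) must divide a_i - a_j for every pair.
Merge one congruence at a time:
  Start: x ≡ 0 (mod 14).
  Combine with x ≡ 14 (mod 21): gcd(14, 21) = 7; 14 - 0 = 14, which IS divisible by 7, so compatible.
    Write x = 0 + 14·t and substitute into x ≡ 14 (mod 21): 14·t ≡ 14 − 0 = 14 (mod 21).
    Divide the congruence (and modulus) by g = 7: 2·t ≡ 2 (mod 3).
    The inverse of 2 mod 3 is 2 (since 2·2 = 4 = 1·3 + 1), so t ≡ 2·2 = 4 ≡ 1 (mod 3).
    Then x = 0 + 14·1 = 14, valid modulo lcm(14, 21) = 42: x ≡ 14 (mod 42).
  Combine with x ≡ 0 (mod 4): gcd(42, 4) = 2; 0 - 14 = -14, which IS divisible by 2, so compatible.
    Write x = 14 + 42·t and substitute into x ≡ 0 (mod 4): 42·t ≡ 0 − 14 = -14 (mod 4).
    Divide the congruence (and modulus) by g = 2: 21·t ≡ -7 (mod 2).
    Reduce coefficients mod 2: 1·t ≡ 1 (mod 2).
    So t ≡ 1 (mod 2).
    Then x = 14 + 42·1 = 56, valid modulo lcm(42, 4) = 84: x ≡ 56 (mod 84).
Verify: 56 mod 14 = 0, 56 mod 21 = 14, 56 mod 4 = 0.

x ≡ 56 (mod 84).


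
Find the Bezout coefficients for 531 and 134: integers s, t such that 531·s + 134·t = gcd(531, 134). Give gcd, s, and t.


Euclidean algorithm on (531, 134) — divide until remainder is 0:
  531 = 3 · 134 + 129
  134 = 1 · 129 + 5
  129 = 25 · 5 + 4
  5 = 1 · 4 + 1
  4 = 4 · 1 + 0
gcd(531, 134) = 1.
Track Bezout coefficients alongside the remainders: start with r₀ = 531 = a·1 + b·0 (s = 1, t = 0) and r₁ = 134 = a·0 + b·1 (s = 0, t = 1); each new remainder r_{k+1} = r_{k-1} − q_k·r_k inherits s_{k+1} = s_{k-1} − q_k·s_k, t_{k+1} = t_{k-1} − q_k·t_k, so r_k = a·s_k + b·t_k at every step:
  q = 3: r = 129, s = 1 − 3·0 = 1, t = 0 − 3·1 = -3  (check: 531·1 + 134·(-3) = 129)
  q = 1: r = 5, s = 0 − 1·1 = -1, t = 1 − 1·(-3) = 4  (check: 531·(-1) + 134·4 = 5)
  q = 25: r = 4, s = 1 − 25·(-1) = 26, t = -3 − 25·4 = -103  (check: 531·26 + 134·(-103) = 4)
  q = 1: r = 1, s = -1 − 1·26 = -27, t = 4 − 1·(-103) = 107  (check: 531·(-27) + 134·107 = 1)
The row with r = 1 (the gcd) gives the Bezout coefficients s = -27, t = 107.
Result: 531 · (-27) + 134 · (107) = 1.

gcd(531, 134) = 1; s = -27, t = 107 (check: 531·(-27) + 134·107 = 1).


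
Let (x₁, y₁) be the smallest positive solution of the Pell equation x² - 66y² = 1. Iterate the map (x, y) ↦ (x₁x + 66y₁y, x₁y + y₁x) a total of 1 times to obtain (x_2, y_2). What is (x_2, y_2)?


Step 1: Find the fundamental solution (x₁, y₁) of x² - 66y² = 1.
  Expand √66 as a continued fraction. a₀ = ⌊√66⌋ = 8; iterate m_{k+1} = d_k·a_k − m_k, d_{k+1} = (66 − m_{k+1}²)/d_k, a_{k+1} = ⌊(a₀ + m_{k+1})/d_{k+1}⌋ (starting m₀ = 0, d₀ = 1), with convergents p_k = a_k·p_{k-1} + p_{k-2}, q_k = a_k·q_{k-1} + q_{k-2} (p₋₁ = 1, q₋₁ = 0):
  k = 0: a₀ = 8; p₀/q₀ = 8/1; p₀² − 66·q₀² = 64 − 66 = -2.
  k = 1: m = 8, d = 2, a = ⌊(8 + 8)/2⌋ = 8; p/q = (8·8 + 1)/(8·1 + 0) = 65/8; p² − 66·q² = 4225 − 4224 = 1.
  The first convergent with p² − 66·q² = 1 gives the fundamental solution (x₁, y₁) = (65, 8).
Step 2: Apply the recurrence (x_{n+1}, y_{n+1}) = (x₁x_n + 66y₁y_n, x₁y_n + y₁x_n) repeatedly.
  From (x_1, y_1) = (65, 8): x_2 = 65·65 + 66·8·8 = 8449; y_2 = 65·8 + 8·65 = 1040.
Step 3: Verify x_2² - 66·y_2² = 71385601 - 71385600 = 1 (should be 1). ✓

(x_1, y_1) = (65, 8); (x_2, y_2) = (8449, 1040).


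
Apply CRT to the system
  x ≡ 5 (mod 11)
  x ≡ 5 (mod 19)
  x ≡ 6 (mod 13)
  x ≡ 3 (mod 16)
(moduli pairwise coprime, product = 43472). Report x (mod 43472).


Product of moduli M = 11 · 19 · 13 · 16 = 43472.
Merge one congruence at a time:
  Start: x ≡ 5 (mod 11).
  Combine with x ≡ 5 (mod 19); new modulus lcm = 209.
    Write x = 5 + 11·t and substitute into x ≡ 5 (mod 19): 11·t ≡ 5 − 5 = 0 (mod 19).
    The inverse of 11 mod 19 is 7 (since 11·7 = 77 = 4·19 + 1), so t ≡ 7·0 = 0 ≡ 0 (mod 19).
    Then x = 5 + 11·0 = 5, valid modulo lcm(11, 19) = 209: x ≡ 5 (mod 209).
  Combine with x ≡ 6 (mod 13); new modulus lcm = 2717.
    Write x = 5 + 209·t and substitute into x ≡ 6 (mod 13): 209·t ≡ 6 − 5 = 1 (mod 13).
    Reduce coefficients mod 13: 1·t ≡ 1 (mod 13).
    So t ≡ 1 (mod 13).
    Then x = 5 + 209·1 = 214, valid modulo lcm(209, 13) = 2717: x ≡ 214 (mod 2717).
  Combine with x ≡ 3 (mod 16); new modulus lcm = 43472.
    Write x = 214 + 2717·t and substitute into x ≡ 3 (mod 16): 2717·t ≡ 3 − 214 = -211 (mod 16).
    Reduce coefficients mod 16: 13·t ≡ 13 (mod 16).
    The inverse of 13 mod 16 is 5 (since 13·5 = 65 = 4·16 + 1), so t ≡ 5·13 = 65 ≡ 1 (mod 16).
    Then x = 214 + 2717·1 = 2931, valid modulo lcm(2717, 16) = 43472: x ≡ 2931 (mod 43472).
Verify against each original: 2931 mod 11 = 5, 2931 mod 19 = 5, 2931 mod 13 = 6, 2931 mod 16 = 3.

x ≡ 2931 (mod 43472).
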